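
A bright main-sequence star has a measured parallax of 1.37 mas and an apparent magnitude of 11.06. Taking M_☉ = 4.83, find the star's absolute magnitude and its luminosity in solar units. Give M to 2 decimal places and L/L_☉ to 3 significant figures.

M ≈ 1.74; L/L_☉ ≈ 17.2

d = 1/p = 1000/1.37 mas = 729.9 pc
M = m − 5 log₁₀ d + 5 = 11.06 − 5·2.8633 + 5 = 1.744
M − M_☉ = 1.744 − 4.83 = -3.086
L/L_☉ = 10^(−0.4 × -3.086) = 17.16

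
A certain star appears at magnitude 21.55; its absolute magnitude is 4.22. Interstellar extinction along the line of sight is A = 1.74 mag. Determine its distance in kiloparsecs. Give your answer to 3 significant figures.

m − M = 5 log₁₀(d/10 pc) + A  ⇒  21.55 − (4.22) − 1.74 = 5 log₁₀(d/10)
15.590 = 5 log₁₀(d/10)
log₁₀ d = (m − M − A)/5 + 1 = 4.1180
d = 10^4.1180 = 13120 pc
= 13.12 kpc

d ≈ 13.1 kpc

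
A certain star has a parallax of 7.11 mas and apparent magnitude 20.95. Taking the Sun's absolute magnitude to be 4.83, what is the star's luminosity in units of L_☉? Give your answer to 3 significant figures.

d = 1/p = 1000/7.11 mas = 140.6 pc
M = m − 5 log₁₀ d + 5 = 20.95 − 5·2.1481 + 5 = 15.209
M − M_☉ = 15.209 − 4.83 = 10.379
L/L_☉ = 10^(−0.4 × 10.379) = 7.051×10^-5

L/L_☉ ≈ 7.05×10^-5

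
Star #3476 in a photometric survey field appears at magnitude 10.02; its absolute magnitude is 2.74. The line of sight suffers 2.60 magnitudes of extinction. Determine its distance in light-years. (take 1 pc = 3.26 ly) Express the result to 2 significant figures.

d ≈ 280 ly

m − M = 5 log₁₀(d/10 pc) + A  ⇒  10.02 − (2.74) − 2.60 = 5 log₁₀(d/10)
4.680 = 5 log₁₀(d/10)
log₁₀ d = (m − M − A)/5 + 1 = 1.9360
d = 10^1.9360 = 86.30 pc
= 281.3 ly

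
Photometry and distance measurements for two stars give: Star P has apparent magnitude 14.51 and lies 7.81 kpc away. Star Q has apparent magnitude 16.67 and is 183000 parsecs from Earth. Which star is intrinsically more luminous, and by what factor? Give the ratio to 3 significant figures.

Star P: d = 7.81 kpc = 7810 pc
Star P: M = m − 5 log₁₀ d + 5 = 14.51 − 5·3.8927 + 5 = 0.047
Star Q: M = m − 5 log₁₀ d + 5 = 16.67 − 5·5.2625 + 5 = -4.642
ΔM = M_P − M_Q = 0.047 − (-4.642) = 4.689; smaller M is more luminous → Star Q.
L ratio = 10^(0.4 |ΔM|) = 10^1.876 = 75.09

Star Q is more luminous, by a factor of 75.1.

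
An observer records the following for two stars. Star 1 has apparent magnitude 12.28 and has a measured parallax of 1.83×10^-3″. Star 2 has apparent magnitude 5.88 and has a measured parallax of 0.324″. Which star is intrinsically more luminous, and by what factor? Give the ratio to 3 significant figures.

Star 1 is more luminous, by a factor of 86.3.

Star 1: d = 1/p = 1/1.83×10^-3″ = 546.4 pc
Star 1: M = m − 5 log₁₀ d + 5 = 12.28 − 5·2.7375 + 5 = 3.592
Star 2: d = 1/p = 1/0.324″ = 3.086 pc
Star 2: M = m − 5 log₁₀ d + 5 = 5.88 − 5·0.4895 + 5 = 8.433
ΔM = M_1 − M_2 = 3.592 − (8.433) = -4.840; smaller M is more luminous → Star 1.
L ratio = 10^(0.4 |ΔM|) = 10^1.936 = 86.34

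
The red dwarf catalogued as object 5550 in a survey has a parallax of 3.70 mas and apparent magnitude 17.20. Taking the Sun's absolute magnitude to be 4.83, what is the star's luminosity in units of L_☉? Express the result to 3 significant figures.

L/L_☉ ≈ 8.23×10^-3

d = 1/p = 1000/3.70 mas = 270.3 pc
M = m − 5 log₁₀ d + 5 = 17.20 − 5·2.4318 + 5 = 10.041
M − M_☉ = 10.041 − 4.83 = 5.211
L/L_☉ = 10^(−0.4 × 5.211) = 8.234×10^-3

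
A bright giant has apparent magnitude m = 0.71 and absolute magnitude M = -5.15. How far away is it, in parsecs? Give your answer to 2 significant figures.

d ≈ 150 pc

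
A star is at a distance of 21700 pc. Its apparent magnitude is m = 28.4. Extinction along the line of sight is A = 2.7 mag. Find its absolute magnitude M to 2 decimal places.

M ≈ 9.02

5 log₁₀(d/10 pc) = 5 log₁₀(21700) − 5 = 16.682
M = m − 5 log₁₀(d/10) − A = 28.4 − 16.682 − 2.7 = 9.018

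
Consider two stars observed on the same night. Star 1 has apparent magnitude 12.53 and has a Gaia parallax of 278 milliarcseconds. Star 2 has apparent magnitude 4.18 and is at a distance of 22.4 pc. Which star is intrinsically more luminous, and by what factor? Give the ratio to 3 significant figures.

Star 2 is more luminous, by a factor of 84800.

Star 1: p = 278 mas = 0.278″ → d = 1/p = 3.597 pc
Star 1: M = m − 5 log₁₀ d + 5 = 12.53 − 5·0.5560 + 5 = 14.750
Star 2: M = m − 5 log₁₀ d + 5 = 4.18 − 5·1.3502 + 5 = 2.429
ΔM = M_1 − M_2 = 14.750 − (2.429) = 12.321; smaller M is more luminous → Star 2.
L ratio = 10^(0.4 |ΔM|) = 10^4.929 = 84840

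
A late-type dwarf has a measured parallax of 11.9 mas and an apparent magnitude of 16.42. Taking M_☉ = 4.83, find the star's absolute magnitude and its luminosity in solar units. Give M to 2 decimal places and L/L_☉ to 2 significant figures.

d = 1/p = 1000/11.9 mas = 84.03 pc
M = m − 5 log₁₀ d + 5 = 16.42 − 5·1.9245 + 5 = 11.798
M − M_☉ = 11.798 − 4.83 = 6.968
L/L_☉ = 10^(−0.4 × 6.968) = 1.633×10^-3

M ≈ 11.80; L/L_☉ ≈ 1.6×10^-3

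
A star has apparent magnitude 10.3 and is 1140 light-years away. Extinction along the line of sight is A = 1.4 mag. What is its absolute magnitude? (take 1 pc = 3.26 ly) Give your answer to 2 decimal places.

M ≈ 1.18

d = 1140 ly / 3.26 = 349.7 pc
5 log₁₀(d/10 pc) = 5 log₁₀(349.7) − 5 = 7.718
M = m − 5 log₁₀(d/10) − A = 10.3 − 7.718 − 1.4 = 1.182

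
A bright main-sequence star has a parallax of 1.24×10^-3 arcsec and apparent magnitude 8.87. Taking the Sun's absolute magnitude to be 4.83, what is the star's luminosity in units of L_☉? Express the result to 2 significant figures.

L/L_☉ ≈ 160

d = 1/p = 1/1.24×10^-3″ = 806.5 pc
M = m − 5 log₁₀ d + 5 = 8.87 − 5·2.9066 + 5 = -0.663
M − M_☉ = -0.663 − 4.83 = -5.493
L/L_☉ = 10^(−0.4 × -5.493) = 157.5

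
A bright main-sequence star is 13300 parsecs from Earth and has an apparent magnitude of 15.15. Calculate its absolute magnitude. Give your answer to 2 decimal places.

M ≈ -0.47

5 log₁₀(d/10 pc) = 5 log₁₀(13300) − 5 = 15.619
M = m − 5 log₁₀(d/10) = 15.15 − 15.619 = -0.469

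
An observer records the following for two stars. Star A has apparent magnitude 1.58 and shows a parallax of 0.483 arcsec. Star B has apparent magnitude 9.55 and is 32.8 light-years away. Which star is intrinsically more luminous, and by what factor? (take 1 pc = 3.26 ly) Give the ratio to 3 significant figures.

Star A: d = 1/p = 1/0.483″ = 2.070 pc
Star A: M = m − 5 log₁₀ d + 5 = 1.58 − 5·0.3161 + 5 = 5.000
Star B: d = 32.8 ly / 3.26 = 10.06 pc
Star B: M = m − 5 log₁₀ d + 5 = 9.55 − 5·1.0027 + 5 = 9.537
ΔM = M_A − M_B = 5.000 − (9.537) = -4.537; smaller M is more luminous → Star A.
L ratio = 10^(0.4 |ΔM|) = 10^1.815 = 65.28

Star A is more luminous, by a factor of 65.3.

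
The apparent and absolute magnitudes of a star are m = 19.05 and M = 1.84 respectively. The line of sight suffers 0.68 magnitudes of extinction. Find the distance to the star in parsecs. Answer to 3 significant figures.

d ≈ 20200 pc

m − M = 5 log₁₀(d/10 pc) + A  ⇒  19.05 − (1.84) − 0.68 = 5 log₁₀(d/10)
16.530 = 5 log₁₀(d/10)
log₁₀ d = (m − M − A)/5 + 1 = 4.3060
d = 10^4.3060 = 20230 pc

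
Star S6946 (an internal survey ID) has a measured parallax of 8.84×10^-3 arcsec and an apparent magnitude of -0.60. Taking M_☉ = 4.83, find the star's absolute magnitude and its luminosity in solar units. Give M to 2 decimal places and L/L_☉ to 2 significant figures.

M ≈ -5.87; L/L_☉ ≈ 19000

d = 1/p = 1/8.84×10^-3″ = 113.1 pc
M = m − 5 log₁₀ d + 5 = -0.60 − 5·2.0535 + 5 = -5.868
M − M_☉ = -5.868 − 4.83 = -10.698
L/L_☉ = 10^(−0.4 × -10.698) = 19010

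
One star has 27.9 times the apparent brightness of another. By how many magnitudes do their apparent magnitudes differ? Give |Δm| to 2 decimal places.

|Δm| ≈ 3.61

Pogson: Δm = −2.5 log₁₀(ratio) = −2.5 log₁₀(27.9) = −2.5 × 1.4456 = -3.614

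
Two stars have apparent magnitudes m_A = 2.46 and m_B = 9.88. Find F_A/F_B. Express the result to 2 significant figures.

F_A/F_B ≈ 930

Δm = 2.46 − (9.88) = -7.42
Flux ratio = 10^(−0.4 Δm) = 10^(−0.4 × -7.42) = 10^2.968 = 929.0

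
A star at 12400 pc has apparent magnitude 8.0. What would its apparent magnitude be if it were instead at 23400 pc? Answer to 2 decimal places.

Flux ∝ 1/d², so Δm = 5 log₁₀(d₂/d₁) = 5 log₁₀(23400/12400) = 1.379
m₂ = m₁ + Δm = 8.0 + (1.379) = 9.379

m ≈ 9.38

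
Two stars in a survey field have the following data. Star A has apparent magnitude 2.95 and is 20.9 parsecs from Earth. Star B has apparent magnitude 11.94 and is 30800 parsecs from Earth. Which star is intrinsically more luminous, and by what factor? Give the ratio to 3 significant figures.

Star B is more luminous, by a factor of 551.

Star A: M = m − 5 log₁₀ d + 5 = 2.95 − 5·1.3201 + 5 = 1.349
Star B: M = m − 5 log₁₀ d + 5 = 11.94 − 5·4.4886 + 5 = -5.503
ΔM = M_A − M_B = 1.349 − (-5.503) = 6.852; smaller M is more luminous → Star B.
L ratio = 10^(0.4 |ΔM|) = 10^2.741 = 550.6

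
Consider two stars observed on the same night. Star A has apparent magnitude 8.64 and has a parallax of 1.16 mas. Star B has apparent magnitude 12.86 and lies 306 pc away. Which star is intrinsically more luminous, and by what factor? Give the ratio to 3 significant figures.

Star A is more luminous, by a factor of 387.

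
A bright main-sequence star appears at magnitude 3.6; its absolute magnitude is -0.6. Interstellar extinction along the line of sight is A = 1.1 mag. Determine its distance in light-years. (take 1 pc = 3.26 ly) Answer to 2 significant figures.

d ≈ 140 ly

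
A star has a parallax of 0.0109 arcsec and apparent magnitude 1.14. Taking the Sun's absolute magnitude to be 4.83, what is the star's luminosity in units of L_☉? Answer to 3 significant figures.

d = 1/p = 1/0.0109″ = 91.74 pc
M = m − 5 log₁₀ d + 5 = 1.14 − 5·1.9626 + 5 = -3.673
M − M_☉ = -3.673 − 4.83 = -8.503
L/L_☉ = 10^(−0.4 × -8.503) = 2519

L/L_☉ ≈ 2520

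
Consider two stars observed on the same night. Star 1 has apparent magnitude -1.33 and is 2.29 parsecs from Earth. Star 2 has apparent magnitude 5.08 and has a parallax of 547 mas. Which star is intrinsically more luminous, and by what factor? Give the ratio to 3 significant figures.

Star 1: M = m − 5 log₁₀ d + 5 = -1.33 − 5·0.3598 + 5 = 1.871
Star 2: p = 547 mas = 0.547″ → d = 1/p = 1.828 pc
Star 2: M = m − 5 log₁₀ d + 5 = 5.08 − 5·0.2620 + 5 = 8.770
ΔM = M_1 − M_2 = 1.871 − (8.770) = -6.899; smaller M is more luminous → Star 1.
L ratio = 10^(0.4 |ΔM|) = 10^2.760 = 575.0

Star 1 is more luminous, by a factor of 575.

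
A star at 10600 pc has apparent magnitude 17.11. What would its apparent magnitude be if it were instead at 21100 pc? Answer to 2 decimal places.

Flux ∝ 1/d², so Δm = 5 log₁₀(d₂/d₁) = 5 log₁₀(21100/10600) = 1.495
m₂ = m₁ + Δm = 17.11 + (1.495) = 18.605

m ≈ 18.60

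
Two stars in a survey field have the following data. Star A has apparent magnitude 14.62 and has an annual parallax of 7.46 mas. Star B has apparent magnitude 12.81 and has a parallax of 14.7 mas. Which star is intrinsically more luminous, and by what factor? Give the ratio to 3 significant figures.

Star B is more luminous, by a factor of 1.36.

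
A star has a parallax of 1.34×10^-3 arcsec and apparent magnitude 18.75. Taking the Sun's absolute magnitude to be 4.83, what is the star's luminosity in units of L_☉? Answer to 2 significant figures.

L/L_☉ ≈ 0.015

d = 1/p = 1/1.34×10^-3″ = 746.3 pc
M = m − 5 log₁₀ d + 5 = 18.75 − 5·2.8729 + 5 = 9.386
M − M_☉ = 9.386 − 4.83 = 4.556
L/L_☉ = 10^(−0.4 × 4.556) = 0.01506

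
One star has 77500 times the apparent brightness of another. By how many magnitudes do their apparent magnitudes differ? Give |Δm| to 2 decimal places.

Pogson: Δm = −2.5 log₁₀(ratio) = −2.5 log₁₀(77500) = −2.5 × 4.8893 = -12.223

|Δm| ≈ 12.22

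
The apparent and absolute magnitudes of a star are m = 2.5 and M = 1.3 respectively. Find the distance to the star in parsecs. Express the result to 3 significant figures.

d ≈ 17.4 pc

μ = m − M = 1.200
m − M = 5 log₁₀ d − 5
log₁₀ d = (m − M)/5 + 1 = 1.2400
d = 10^1.2400 = 17.38 pc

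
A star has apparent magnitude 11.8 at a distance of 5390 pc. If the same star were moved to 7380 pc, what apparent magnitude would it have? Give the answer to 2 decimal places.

m ≈ 12.48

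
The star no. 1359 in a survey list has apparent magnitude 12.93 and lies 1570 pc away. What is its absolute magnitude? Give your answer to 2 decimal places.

M ≈ 1.95

5 log₁₀(d/10 pc) = 5 log₁₀(1570) − 5 = 10.979
M = m − 5 log₁₀(d/10) = 12.93 − 10.979 = 1.951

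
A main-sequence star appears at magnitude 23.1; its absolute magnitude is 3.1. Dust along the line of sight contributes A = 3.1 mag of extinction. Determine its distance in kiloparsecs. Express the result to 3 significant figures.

m − M = 5 log₁₀(d/10 pc) + A  ⇒  23.1 − (3.1) − 3.1 = 5 log₁₀(d/10)
16.900 = 5 log₁₀(d/10)
log₁₀ d = (m − M − A)/5 + 1 = 4.3800
d = 10^4.3800 = 23990 pc
= 23.99 kpc

d ≈ 24.0 kpc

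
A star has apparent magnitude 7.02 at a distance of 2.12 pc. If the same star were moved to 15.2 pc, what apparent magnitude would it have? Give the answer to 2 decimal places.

m ≈ 11.30

Flux ∝ 1/d², so Δm = 5 log₁₀(d₂/d₁) = 5 log₁₀(15.2/2.12) = 4.278
m₂ = m₁ + Δm = 7.02 + (4.278) = 11.298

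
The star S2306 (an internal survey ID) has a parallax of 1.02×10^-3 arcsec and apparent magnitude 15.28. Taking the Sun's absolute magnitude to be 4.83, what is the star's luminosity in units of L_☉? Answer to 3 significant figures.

L/L_☉ ≈ 0.635

d = 1/p = 1/1.02×10^-3″ = 980.4 pc
M = m − 5 log₁₀ d + 5 = 15.28 − 5·2.9914 + 5 = 5.323
M − M_☉ = 5.323 − 4.83 = 0.493
L/L_☉ = 10^(−0.4 × 0.493) = 0.6350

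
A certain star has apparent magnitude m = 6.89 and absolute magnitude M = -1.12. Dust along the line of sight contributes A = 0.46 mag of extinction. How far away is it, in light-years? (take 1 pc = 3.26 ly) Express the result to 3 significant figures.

d ≈ 1050 ly

m − M = 5 log₁₀(d/10 pc) + A  ⇒  6.89 − (-1.12) − 0.46 = 5 log₁₀(d/10)
7.550 = 5 log₁₀(d/10)
log₁₀ d = (m − M − A)/5 + 1 = 2.5100
d = 10^2.5100 = 323.6 pc
= 1055 ly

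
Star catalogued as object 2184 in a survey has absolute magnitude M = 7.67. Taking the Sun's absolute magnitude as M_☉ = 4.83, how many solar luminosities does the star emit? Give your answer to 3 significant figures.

L/L_☉ ≈ 0.0731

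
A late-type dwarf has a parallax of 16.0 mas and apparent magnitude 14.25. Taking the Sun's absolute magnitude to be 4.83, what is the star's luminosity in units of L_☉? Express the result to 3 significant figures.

L/L_☉ ≈ 6.66×10^-3

d = 1/p = 1000/16.0 mas = 62.50 pc
M = m − 5 log₁₀ d + 5 = 14.25 − 5·1.7959 + 5 = 10.271
M − M_☉ = 10.271 − 4.83 = 5.441
L/L_☉ = 10^(−0.4 × 5.441) = 6.664×10^-3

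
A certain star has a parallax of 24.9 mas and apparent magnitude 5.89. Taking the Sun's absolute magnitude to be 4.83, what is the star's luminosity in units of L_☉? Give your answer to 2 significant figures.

d = 1/p = 1000/24.9 mas = 40.16 pc
M = m − 5 log₁₀ d + 5 = 5.89 − 5·1.6038 + 5 = 2.871
M − M_☉ = 2.871 − 4.83 = -1.959
L/L_☉ = 10^(−0.4 × -1.959) = 6.076

L/L_☉ ≈ 6.1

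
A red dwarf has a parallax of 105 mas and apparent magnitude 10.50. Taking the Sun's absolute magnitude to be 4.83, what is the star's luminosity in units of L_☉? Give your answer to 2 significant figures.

d = 1/p = 1000/105 mas = 9.524 pc
M = m − 5 log₁₀ d + 5 = 10.50 − 5·0.9788 + 5 = 10.606
M − M_☉ = 10.606 − 4.83 = 5.776
L/L_☉ = 10^(−0.4 × 5.776) = 4.894×10^-3

L/L_☉ ≈ 4.9×10^-3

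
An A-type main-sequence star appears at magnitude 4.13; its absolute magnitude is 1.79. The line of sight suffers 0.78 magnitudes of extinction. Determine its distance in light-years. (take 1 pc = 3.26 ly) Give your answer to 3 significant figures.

m − M = 5 log₁₀(d/10 pc) + A  ⇒  4.13 − (1.79) − 0.78 = 5 log₁₀(d/10)
1.560 = 5 log₁₀(d/10)
log₁₀ d = (m − M − A)/5 + 1 = 1.3120
d = 10^1.3120 = 20.51 pc
= 66.87 ly

d ≈ 66.9 ly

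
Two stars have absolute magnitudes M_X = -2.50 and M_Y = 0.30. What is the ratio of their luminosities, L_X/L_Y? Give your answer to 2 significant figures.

L_X/L_Y ≈ 13

ΔM = M_X − M_Y = -2.80
L_X/L_Y = 10^(−0.4 ΔM) = 10^1.120 = 13.18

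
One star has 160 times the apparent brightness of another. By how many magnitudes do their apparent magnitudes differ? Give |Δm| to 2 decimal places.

|Δm| ≈ 5.51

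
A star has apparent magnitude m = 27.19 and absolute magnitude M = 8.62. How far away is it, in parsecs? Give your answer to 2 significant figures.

Distance modulus: m − M = 27.19 − (8.62) = 18.570
m − M = 5 log₁₀ d − 5
log₁₀ d = (m − M)/5 + 1 = 4.7140
d = 10^4.7140 = 51760 pc

d ≈ 52000 pc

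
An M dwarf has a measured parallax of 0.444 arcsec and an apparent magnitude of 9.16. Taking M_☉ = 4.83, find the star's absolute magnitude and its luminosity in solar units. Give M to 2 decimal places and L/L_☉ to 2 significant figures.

d = 1/p = 1/0.444″ = 2.252 pc
M = m − 5 log₁₀ d + 5 = 9.16 − 5·0.3526 + 5 = 12.397
M − M_☉ = 12.397 − 4.83 = 7.567
L/L_☉ = 10^(−0.4 × 7.567) = 9.402×10^-4

M ≈ 12.40; L/L_☉ ≈ 9.4×10^-4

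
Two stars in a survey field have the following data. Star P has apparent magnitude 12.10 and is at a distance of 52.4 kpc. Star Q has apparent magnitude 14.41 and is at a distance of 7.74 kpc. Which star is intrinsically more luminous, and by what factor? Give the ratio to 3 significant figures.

Star P: d = 52.4 kpc = 52400 pc
Star P: M = m − 5 log₁₀ d + 5 = 12.10 − 5·4.7193 + 5 = -6.497
Star Q: d = 7.74 kpc = 7740 pc
Star Q: M = m − 5 log₁₀ d + 5 = 14.41 − 5·3.8887 + 5 = -0.034
ΔM = M_P − M_Q = -6.497 − (-0.034) = -6.463; smaller M is more luminous → Star P.
L ratio = 10^(0.4 |ΔM|) = 10^2.585 = 384.8

Star P is more luminous, by a factor of 385.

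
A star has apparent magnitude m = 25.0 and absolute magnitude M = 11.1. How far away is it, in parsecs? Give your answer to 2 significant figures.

d ≈ 6000 pc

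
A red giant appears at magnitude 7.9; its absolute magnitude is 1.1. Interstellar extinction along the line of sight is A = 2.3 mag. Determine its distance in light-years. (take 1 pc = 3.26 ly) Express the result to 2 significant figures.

d ≈ 260 ly

m − M = 5 log₁₀(d/10 pc) + A  ⇒  7.9 − (1.1) − 2.3 = 5 log₁₀(d/10)
4.500 = 5 log₁₀(d/10)
log₁₀ d = (m − M − A)/5 + 1 = 1.9000
d = 10^1.9000 = 79.43 pc
= 259.0 ly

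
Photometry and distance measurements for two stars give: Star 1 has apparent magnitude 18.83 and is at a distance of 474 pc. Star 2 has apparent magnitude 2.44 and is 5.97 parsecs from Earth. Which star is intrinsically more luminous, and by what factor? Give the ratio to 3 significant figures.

Star 2 is more luminous, by a factor of 571.

Star 1: M = m − 5 log₁₀ d + 5 = 18.83 − 5·2.6758 + 5 = 10.451
Star 2: M = m − 5 log₁₀ d + 5 = 2.44 − 5·0.7760 + 5 = 3.560
ΔM = M_1 − M_2 = 10.451 − (3.560) = 6.891; smaller M is more luminous → Star 2.
L ratio = 10^(0.4 |ΔM|) = 10^2.756 = 570.7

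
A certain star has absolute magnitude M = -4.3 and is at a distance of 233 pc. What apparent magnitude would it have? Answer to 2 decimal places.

m ≈ 2.54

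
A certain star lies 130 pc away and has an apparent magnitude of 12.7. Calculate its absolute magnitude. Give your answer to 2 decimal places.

M ≈ 7.13

5 log₁₀(d/10 pc) = 5 log₁₀(130.0) − 5 = 5.570
M = m − 5 log₁₀(d/10) = 12.7 − 5.570 = 7.130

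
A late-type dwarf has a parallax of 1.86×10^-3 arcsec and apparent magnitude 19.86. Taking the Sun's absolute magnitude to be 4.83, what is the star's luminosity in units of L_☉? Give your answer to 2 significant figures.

d = 1/p = 1/1.86×10^-3″ = 537.6 pc
M = m − 5 log₁₀ d + 5 = 19.86 − 5·2.7305 + 5 = 11.208
M − M_☉ = 11.208 − 4.83 = 6.378
L/L_☉ = 10^(−0.4 × 6.378) = 2.812×10^-3

L/L_☉ ≈ 2.8×10^-3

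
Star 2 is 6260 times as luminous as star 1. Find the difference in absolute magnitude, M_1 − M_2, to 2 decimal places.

M_1 − M_2 ≈ 9.49

Pogson: ΔM = −2.5 log₁₀(ratio) = −2.5 log₁₀(6260) = −2.5 × 3.7966 = -9.491
Star 2 is brighter so has the smaller magnitude: M_1 − M_2 is positive.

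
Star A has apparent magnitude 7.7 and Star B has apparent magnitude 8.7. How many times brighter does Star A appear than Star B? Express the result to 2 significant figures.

Magnitude difference = -1.0
Flux ratio = 10^(−0.4 Δm) = 10^(−0.4 × -1.0) = 10^0.400 = 2.512

2.5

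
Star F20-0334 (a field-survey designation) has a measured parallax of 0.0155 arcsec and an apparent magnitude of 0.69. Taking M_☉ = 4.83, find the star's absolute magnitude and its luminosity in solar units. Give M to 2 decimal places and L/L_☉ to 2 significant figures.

M ≈ -3.36; L/L_☉ ≈ 1900

d = 1/p = 1/0.0155″ = 64.52 pc
M = m − 5 log₁₀ d + 5 = 0.69 − 5·1.8097 + 5 = -3.358
M − M_☉ = -3.358 − 4.83 = -8.188
L/L_☉ = 10^(−0.4 × -8.188) = 1885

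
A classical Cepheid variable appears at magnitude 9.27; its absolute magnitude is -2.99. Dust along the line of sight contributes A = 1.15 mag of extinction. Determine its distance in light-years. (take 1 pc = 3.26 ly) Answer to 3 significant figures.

m − M = 5 log₁₀(d/10 pc) + A  ⇒  9.27 − (-2.99) − 1.15 = 5 log₁₀(d/10)
11.110 = 5 log₁₀(d/10)
log₁₀ d = (m − M − A)/5 + 1 = 3.2220
d = 10^3.2220 = 1667 pc
= 5435 ly

d ≈ 5440 ly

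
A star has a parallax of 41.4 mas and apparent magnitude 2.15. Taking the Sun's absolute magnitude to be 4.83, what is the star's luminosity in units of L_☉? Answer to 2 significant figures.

L/L_☉ ≈ 69

d = 1/p = 1000/41.4 mas = 24.15 pc
M = m − 5 log₁₀ d + 5 = 2.15 − 5·1.3830 + 5 = 0.235
M − M_☉ = 0.235 − 4.83 = -4.595
L/L_☉ = 10^(−0.4 × -4.595) = 68.87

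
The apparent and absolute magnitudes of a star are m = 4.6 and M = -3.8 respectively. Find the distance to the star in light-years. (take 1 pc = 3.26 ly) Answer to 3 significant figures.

μ = m − M = 8.400
m − M = 5 log₁₀ d − 5
log₁₀ d = (m − M)/5 + 1 = 2.6800
d = 10^2.6800 = 478.6 pc
= 1560 ly

d ≈ 1560 ly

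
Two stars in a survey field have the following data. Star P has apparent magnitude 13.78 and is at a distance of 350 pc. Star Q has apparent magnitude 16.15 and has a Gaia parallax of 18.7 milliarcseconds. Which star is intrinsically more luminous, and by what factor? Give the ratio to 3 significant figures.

Star P: M = m − 5 log₁₀ d + 5 = 13.78 − 5·2.5441 + 5 = 6.060
Star Q: p = 18.7 mas = 0.0187″ → d = 1/p = 53.48 pc
Star Q: M = m − 5 log₁₀ d + 5 = 16.15 − 5·1.7282 + 5 = 12.509
ΔM = M_P − M_Q = 6.060 − (12.509) = -6.450; smaller M is more luminous → Star P.
L ratio = 10^(0.4 |ΔM|) = 10^2.580 = 380.0

Star P is more luminous, by a factor of 380.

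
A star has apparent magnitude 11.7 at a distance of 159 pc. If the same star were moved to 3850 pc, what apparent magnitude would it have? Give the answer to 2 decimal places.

Flux ∝ 1/d², so Δm = 5 log₁₀(d₂/d₁) = 5 log₁₀(3850/159) = 6.920
m₂ = m₁ + Δm = 11.7 + (6.920) = 18.620

m ≈ 18.62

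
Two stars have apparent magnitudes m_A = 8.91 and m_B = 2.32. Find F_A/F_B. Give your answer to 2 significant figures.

F_A/F_B ≈ 2.3×10^-3

Δm = 8.91 − (2.32) = 6.59
Flux ratio = 10^(−0.4 Δm) = 10^(−0.4 × 6.59) = 10^-2.636 = 2.312×10^-3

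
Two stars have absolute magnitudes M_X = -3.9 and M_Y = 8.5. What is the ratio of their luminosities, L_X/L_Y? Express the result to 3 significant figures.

L_X/L_Y ≈ 91200

ΔM = M_X − M_Y = -12.4
L_X/L_Y = 10^(−0.4 ΔM) = 10^4.960 = 91200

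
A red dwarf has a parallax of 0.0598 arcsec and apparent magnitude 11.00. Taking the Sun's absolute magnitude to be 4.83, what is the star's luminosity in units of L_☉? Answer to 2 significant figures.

L/L_☉ ≈ 9.5×10^-3

d = 1/p = 1/0.0598″ = 16.72 pc
M = m − 5 log₁₀ d + 5 = 11.00 − 5·1.2233 + 5 = 9.884
M − M_☉ = 9.884 − 4.83 = 5.054
L/L_☉ = 10^(−0.4 × 5.054) = 9.519×10^-3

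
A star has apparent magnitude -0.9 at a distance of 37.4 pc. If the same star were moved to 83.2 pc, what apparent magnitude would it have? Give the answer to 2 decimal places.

m ≈ 0.84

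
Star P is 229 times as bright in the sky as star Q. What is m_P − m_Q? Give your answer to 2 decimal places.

m_P − m_Q ≈ -5.90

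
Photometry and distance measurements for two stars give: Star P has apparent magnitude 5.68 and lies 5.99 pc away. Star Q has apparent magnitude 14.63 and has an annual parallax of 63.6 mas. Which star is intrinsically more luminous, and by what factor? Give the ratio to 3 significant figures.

Star P: M = m − 5 log₁₀ d + 5 = 5.68 − 5·0.7774 + 5 = 6.793
Star Q: p = 63.6 mas = 0.0636″ → d = 1/p = 15.72 pc
Star Q: M = m − 5 log₁₀ d + 5 = 14.63 − 5·1.1965 + 5 = 13.647
ΔM = M_P − M_Q = 6.793 − (13.647) = -6.854; smaller M is more luminous → Star P.
L ratio = 10^(0.4 |ΔM|) = 10^2.742 = 551.8

Star P is more luminous, by a factor of 552.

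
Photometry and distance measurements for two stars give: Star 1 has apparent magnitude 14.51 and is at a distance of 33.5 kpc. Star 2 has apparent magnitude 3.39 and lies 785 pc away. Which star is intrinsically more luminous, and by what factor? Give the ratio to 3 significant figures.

Star 2 is more luminous, by a factor of 15.4.

Star 1: d = 33.5 kpc = 33500 pc
Star 1: M = m − 5 log₁₀ d + 5 = 14.51 − 5·4.5250 + 5 = -3.115
Star 2: M = m − 5 log₁₀ d + 5 = 3.39 − 5·2.8949 + 5 = -6.084
ΔM = M_1 − M_2 = -3.115 − (-6.084) = 2.969; smaller M is more luminous → Star 2.
L ratio = 10^(0.4 |ΔM|) = 10^1.188 = 15.40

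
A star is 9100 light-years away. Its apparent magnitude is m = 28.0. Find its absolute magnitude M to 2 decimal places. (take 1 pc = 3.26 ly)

M ≈ 15.77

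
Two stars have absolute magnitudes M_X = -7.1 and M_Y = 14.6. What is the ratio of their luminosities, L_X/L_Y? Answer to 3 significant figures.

ΔM = M_X − M_Y = -21.7
L_X/L_Y = 10^(−0.4 ΔM) = 10^8.680 = 4.786×10^8

L_X/L_Y ≈ 4.79×10^8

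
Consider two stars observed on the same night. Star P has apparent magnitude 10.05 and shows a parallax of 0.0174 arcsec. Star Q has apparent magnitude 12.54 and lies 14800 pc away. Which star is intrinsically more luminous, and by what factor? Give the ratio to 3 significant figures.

Star Q is more luminous, by a factor of 6690.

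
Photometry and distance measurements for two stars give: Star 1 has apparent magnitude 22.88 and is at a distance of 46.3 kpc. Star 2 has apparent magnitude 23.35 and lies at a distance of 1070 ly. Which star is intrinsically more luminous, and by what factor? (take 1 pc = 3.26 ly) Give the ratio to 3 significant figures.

Star 1 is more luminous, by a factor of 30700.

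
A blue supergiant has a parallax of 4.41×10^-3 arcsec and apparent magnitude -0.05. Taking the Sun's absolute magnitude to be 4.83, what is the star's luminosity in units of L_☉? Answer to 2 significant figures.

L/L_☉ ≈ 46000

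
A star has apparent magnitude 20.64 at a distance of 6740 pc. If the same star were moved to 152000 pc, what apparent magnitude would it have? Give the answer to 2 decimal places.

m ≈ 27.41

Flux ∝ 1/d², so Δm = 5 log₁₀(d₂/d₁) = 5 log₁₀(152000/6740) = 6.766
m₂ = m₁ + Δm = 20.64 + (6.766) = 27.406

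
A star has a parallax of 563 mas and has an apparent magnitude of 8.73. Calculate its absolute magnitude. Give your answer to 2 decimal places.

M ≈ 12.48

p = 563 mas = 0.563″ → d = 1/p = 1.776 pc
5 log₁₀(d/10 pc) = 5 log₁₀(1.776) − 5 = -3.753
M = m − 5 log₁₀(d/10) = 8.73 + 3.753 = 12.483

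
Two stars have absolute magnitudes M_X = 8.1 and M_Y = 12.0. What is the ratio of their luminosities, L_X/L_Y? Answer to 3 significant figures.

L_X/L_Y ≈ 36.3

ΔM = M_X − M_Y = -3.9
L_X/L_Y = 10^(−0.4 ΔM) = 10^1.560 = 36.31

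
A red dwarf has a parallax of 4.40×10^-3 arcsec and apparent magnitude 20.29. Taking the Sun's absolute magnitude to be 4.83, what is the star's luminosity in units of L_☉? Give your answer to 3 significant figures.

L/L_☉ ≈ 3.38×10^-4

d = 1/p = 1/4.40×10^-3″ = 227.3 pc
M = m − 5 log₁₀ d + 5 = 20.29 − 5·2.3565 + 5 = 13.507
M − M_☉ = 13.507 − 4.83 = 8.677
L/L_☉ = 10^(−0.4 × 8.677) = 3.381×10^-4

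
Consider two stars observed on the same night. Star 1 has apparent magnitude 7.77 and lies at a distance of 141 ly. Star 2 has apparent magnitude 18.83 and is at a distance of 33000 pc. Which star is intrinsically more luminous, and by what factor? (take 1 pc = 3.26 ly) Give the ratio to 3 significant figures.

Star 1: d = 141 ly / 3.26 = 43.25 pc
Star 1: M = m − 5 log₁₀ d + 5 = 7.77 − 5·1.6360 + 5 = 4.590
Star 2: M = m − 5 log₁₀ d + 5 = 18.83 − 5·4.5185 + 5 = 1.237
ΔM = M_1 − M_2 = 4.590 − (1.237) = 3.353; smaller M is more luminous → Star 2.
L ratio = 10^(0.4 |ΔM|) = 10^1.341 = 21.93

Star 2 is more luminous, by a factor of 21.9.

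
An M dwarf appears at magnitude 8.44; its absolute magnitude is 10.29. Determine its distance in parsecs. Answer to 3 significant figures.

μ = m − M = -1.850
m − M = 5 log₁₀ d − 5
log₁₀ d = (m − M)/5 + 1 = 0.6300
d = 10^0.6300 = 4.266 pc

d ≈ 4.27 pc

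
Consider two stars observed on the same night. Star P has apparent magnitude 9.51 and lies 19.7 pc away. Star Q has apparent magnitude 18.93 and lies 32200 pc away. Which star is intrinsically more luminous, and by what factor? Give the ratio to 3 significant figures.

Star Q is more luminous, by a factor of 456.

Star P: M = m − 5 log₁₀ d + 5 = 9.51 − 5·1.2945 + 5 = 8.038
Star Q: M = m − 5 log₁₀ d + 5 = 18.93 − 5·4.5079 + 5 = 1.391
ΔM = M_P − M_Q = 8.038 − (1.391) = 6.647; smaller M is more luminous → Star Q.
L ratio = 10^(0.4 |ΔM|) = 10^2.659 = 455.8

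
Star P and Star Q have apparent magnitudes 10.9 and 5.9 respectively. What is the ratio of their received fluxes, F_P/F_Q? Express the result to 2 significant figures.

F_P/F_Q ≈ 0.010

Magnitude difference = 5.0
Flux ratio = 10^(−0.4 Δm) = 10^(−0.4 × 5.0) = 10^-2.000 = 0.01000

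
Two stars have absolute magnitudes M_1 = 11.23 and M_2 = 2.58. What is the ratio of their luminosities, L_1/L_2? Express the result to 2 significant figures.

ΔM = M_1 − M_2 = 8.65
L_1/L_2 = 10^(−0.4 ΔM) = 10^-3.460 = 3.467×10^-4

L_1/L_2 ≈ 3.5×10^-4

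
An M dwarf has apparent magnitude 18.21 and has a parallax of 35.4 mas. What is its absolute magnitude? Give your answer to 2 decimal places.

M ≈ 15.96

p = 35.4 mas = 0.0354″ → d = 1/p = 28.25 pc
5 log₁₀(d/10 pc) = 5 log₁₀(28.25) − 5 = 2.255
M = m − 5 log₁₀(d/10) = 18.21 − 2.255 = 15.955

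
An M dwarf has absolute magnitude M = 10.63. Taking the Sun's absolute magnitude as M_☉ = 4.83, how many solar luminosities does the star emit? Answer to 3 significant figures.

L/L_☉ ≈ 4.79×10^-3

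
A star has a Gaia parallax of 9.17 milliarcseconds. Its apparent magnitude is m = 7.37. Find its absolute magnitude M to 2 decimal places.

p = 9.17 mas = 9.17×10^-3″ → d = 1/p = 109.1 pc
5 log₁₀(d/10 pc) = 5 log₁₀(109.1) − 5 = 5.188
M = m − 5 log₁₀(d/10) = 7.37 − 5.188 = 2.182

M ≈ 2.18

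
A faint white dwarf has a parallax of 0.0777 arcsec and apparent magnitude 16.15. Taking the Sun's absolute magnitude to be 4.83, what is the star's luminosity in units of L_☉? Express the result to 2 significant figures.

d = 1/p = 1/0.0777″ = 12.87 pc
M = m − 5 log₁₀ d + 5 = 16.15 − 5·1.1096 + 5 = 15.602
M − M_☉ = 15.602 − 4.83 = 10.772
L/L_☉ = 10^(−0.4 × 10.772) = 4.911×10^-5

L/L_☉ ≈ 4.9×10^-5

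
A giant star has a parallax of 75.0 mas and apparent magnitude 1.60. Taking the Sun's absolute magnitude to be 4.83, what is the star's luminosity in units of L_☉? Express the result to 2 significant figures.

d = 1/p = 1000/75.0 mas = 13.33 pc
M = m − 5 log₁₀ d + 5 = 1.60 − 5·1.1249 + 5 = 0.975
M − M_☉ = 0.975 − 4.83 = -3.855
L/L_☉ = 10^(−0.4 × -3.855) = 34.82

L/L_☉ ≈ 35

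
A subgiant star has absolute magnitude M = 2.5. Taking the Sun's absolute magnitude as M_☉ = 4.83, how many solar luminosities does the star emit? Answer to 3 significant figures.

L/L_☉ ≈ 8.55

M − M_☉ = 2.5 − 4.83 = -2.330
L/L_☉ = 10^(−0.4 (M − M_☉)) = 10^0.932 = 8.551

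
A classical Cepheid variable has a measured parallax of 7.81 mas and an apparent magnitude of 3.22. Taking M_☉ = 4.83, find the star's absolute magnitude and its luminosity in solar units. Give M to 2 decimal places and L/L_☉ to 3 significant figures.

d = 1/p = 1000/7.81 mas = 128.0 pc
M = m − 5 log₁₀ d + 5 = 3.22 − 5·2.1073 + 5 = -2.317
M − M_☉ = -2.317 − 4.83 = -7.147
L/L_☉ = 10^(−0.4 × -7.147) = 722.3

M ≈ -2.32; L/L_☉ ≈ 722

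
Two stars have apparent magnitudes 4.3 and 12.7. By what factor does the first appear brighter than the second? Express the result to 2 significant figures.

2300

Magnitude difference = -8.4
Flux ratio = 10^(−0.4 Δm) = 10^(−0.4 × -8.4) = 10^3.360 = 2291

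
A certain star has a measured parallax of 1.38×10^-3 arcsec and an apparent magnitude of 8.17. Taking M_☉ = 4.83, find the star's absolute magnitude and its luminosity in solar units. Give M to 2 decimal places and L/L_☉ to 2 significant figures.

M ≈ -1.13; L/L_☉ ≈ 240

d = 1/p = 1/1.38×10^-3″ = 724.6 pc
M = m − 5 log₁₀ d + 5 = 8.17 − 5·2.8601 + 5 = -1.131
M − M_☉ = -1.131 − 4.83 = -5.961
L/L_☉ = 10^(−0.4 × -5.961) = 242.2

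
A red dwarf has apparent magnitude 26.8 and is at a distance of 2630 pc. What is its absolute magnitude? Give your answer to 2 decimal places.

M ≈ 14.70

5 log₁₀(d/10 pc) = 5 log₁₀(2630) − 5 = 12.100
M = m − 5 log₁₀(d/10) = 26.8 − 12.100 = 14.700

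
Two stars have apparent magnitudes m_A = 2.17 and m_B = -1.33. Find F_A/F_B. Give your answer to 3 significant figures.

F_A/F_B ≈ 0.0398

Δm = 2.17 − (-1.33) = 3.50
Flux ratio = 10^(−0.4 Δm) = 10^(−0.4 × 3.50) = 10^-1.400 = 0.03981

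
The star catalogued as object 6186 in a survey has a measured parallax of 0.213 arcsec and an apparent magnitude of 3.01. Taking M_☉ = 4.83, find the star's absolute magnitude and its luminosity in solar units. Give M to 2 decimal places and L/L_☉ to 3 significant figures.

d = 1/p = 1/0.213″ = 4.695 pc
M = m − 5 log₁₀ d + 5 = 3.01 − 5·0.6716 + 5 = 4.652
M − M_☉ = 4.652 − 4.83 = -0.178
L/L_☉ = 10^(−0.4 × -0.178) = 1.178

M ≈ 4.65; L/L_☉ ≈ 1.18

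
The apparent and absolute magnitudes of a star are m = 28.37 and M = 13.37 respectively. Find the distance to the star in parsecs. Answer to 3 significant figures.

d ≈ 10000 pc

μ = m − M = 15.000
m − M = 5 log₁₀ d − 5
log₁₀ d = (m − M)/5 + 1 = 4.0000
d = 10^4.0000 = 10000 pc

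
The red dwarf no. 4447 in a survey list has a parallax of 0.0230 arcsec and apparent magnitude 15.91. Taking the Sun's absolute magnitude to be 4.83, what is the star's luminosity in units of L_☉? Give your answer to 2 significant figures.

L/L_☉ ≈ 7.0×10^-4

d = 1/p = 1/0.0230″ = 43.48 pc
M = m − 5 log₁₀ d + 5 = 15.91 − 5·1.6383 + 5 = 12.719
M − M_☉ = 12.719 − 4.83 = 7.889
L/L_☉ = 10^(−0.4 × 7.889) = 6.991×10^-4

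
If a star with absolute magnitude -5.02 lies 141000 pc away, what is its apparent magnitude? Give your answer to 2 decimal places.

m = M + 5 log₁₀ d − 5 = -5.02 + 5·5.1492 − 5 = 15.726

m ≈ 15.73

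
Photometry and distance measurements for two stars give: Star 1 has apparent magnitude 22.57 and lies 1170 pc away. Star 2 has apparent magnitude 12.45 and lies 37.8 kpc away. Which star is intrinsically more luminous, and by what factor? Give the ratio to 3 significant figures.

Star 1: M = m − 5 log₁₀ d + 5 = 22.57 − 5·3.0682 + 5 = 12.229
Star 2: d = 37.8 kpc = 37800 pc
Star 2: M = m − 5 log₁₀ d + 5 = 12.45 − 5·4.5775 + 5 = -5.437
ΔM = M_1 − M_2 = 12.229 − (-5.437) = 17.667; smaller M is more luminous → Star 2.
L ratio = 10^(0.4 |ΔM|) = 10^7.067 = 1.166×10^7

Star 2 is more luminous, by a factor of 1.17×10^7.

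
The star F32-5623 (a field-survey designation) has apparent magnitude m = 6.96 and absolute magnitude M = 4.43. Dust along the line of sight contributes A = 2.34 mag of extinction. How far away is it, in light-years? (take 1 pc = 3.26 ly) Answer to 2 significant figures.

m − M = 5 log₁₀(d/10 pc) + A  ⇒  6.96 − (4.43) − 2.34 = 5 log₁₀(d/10)
0.190 = 5 log₁₀(d/10)
log₁₀ d = (m − M − A)/5 + 1 = 1.0380
d = 10^1.0380 = 10.91 pc
= 35.58 ly

d ≈ 36 ly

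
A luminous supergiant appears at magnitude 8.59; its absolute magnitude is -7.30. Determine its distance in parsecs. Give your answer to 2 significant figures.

d ≈ 15000 pc

Distance modulus: m − M = 8.59 − (-7.30) = 15.890
m − M = 5 log₁₀ d − 5
log₁₀ d = (m − M)/5 + 1 = 4.1780
d = 10^4.1780 = 15070 pc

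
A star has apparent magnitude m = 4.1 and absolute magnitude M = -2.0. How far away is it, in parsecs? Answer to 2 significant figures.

d ≈ 170 pc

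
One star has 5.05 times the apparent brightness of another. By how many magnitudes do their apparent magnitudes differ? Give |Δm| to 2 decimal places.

|Δm| ≈ 1.76

Pogson: Δm = −2.5 log₁₀(ratio) = −2.5 log₁₀(5.05) = −2.5 × 0.7033 = -1.758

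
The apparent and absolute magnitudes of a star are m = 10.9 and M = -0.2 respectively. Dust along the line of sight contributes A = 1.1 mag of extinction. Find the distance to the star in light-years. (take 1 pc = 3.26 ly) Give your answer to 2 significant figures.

m − M = 5 log₁₀(d/10 pc) + A  ⇒  10.9 − (-0.2) − 1.1 = 5 log₁₀(d/10)
10.000 = 5 log₁₀(d/10)
log₁₀ d = (m − M − A)/5 + 1 = 3.0000
d = 10^3.0000 = 1000 pc
= 3260 ly

d ≈ 3300 ly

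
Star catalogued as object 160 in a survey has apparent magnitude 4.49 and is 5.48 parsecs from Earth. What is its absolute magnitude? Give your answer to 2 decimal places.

5 log₁₀(d/10 pc) = 5 log₁₀(5.480) − 5 = -1.306
M = m − 5 log₁₀(d/10) = 4.49 + 1.306 = 5.796

M ≈ 5.80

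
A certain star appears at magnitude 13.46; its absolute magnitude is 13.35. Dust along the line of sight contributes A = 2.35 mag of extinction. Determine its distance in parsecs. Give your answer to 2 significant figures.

d ≈ 3.6 pc

m − M = 5 log₁₀(d/10 pc) + A  ⇒  13.46 − (13.35) − 2.35 = 5 log₁₀(d/10)
-2.240 = 5 log₁₀(d/10)
log₁₀ d = (m − M − A)/5 + 1 = 0.5520
d = 10^0.5520 = 3.565 pc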